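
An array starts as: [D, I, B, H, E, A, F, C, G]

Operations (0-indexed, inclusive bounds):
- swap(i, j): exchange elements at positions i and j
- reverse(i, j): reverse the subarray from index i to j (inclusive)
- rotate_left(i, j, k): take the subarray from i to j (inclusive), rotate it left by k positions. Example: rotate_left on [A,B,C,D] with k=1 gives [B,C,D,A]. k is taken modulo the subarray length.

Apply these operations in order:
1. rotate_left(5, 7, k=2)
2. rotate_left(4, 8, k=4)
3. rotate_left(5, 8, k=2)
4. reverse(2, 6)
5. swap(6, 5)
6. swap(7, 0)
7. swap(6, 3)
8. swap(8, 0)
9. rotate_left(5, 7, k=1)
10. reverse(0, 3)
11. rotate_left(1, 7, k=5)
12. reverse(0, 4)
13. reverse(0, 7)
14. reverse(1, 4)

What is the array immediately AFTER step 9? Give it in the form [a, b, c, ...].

After 1 (rotate_left(5, 7, k=2)): [D, I, B, H, E, C, A, F, G]
After 2 (rotate_left(4, 8, k=4)): [D, I, B, H, G, E, C, A, F]
After 3 (rotate_left(5, 8, k=2)): [D, I, B, H, G, A, F, E, C]
After 4 (reverse(2, 6)): [D, I, F, A, G, H, B, E, C]
After 5 (swap(6, 5)): [D, I, F, A, G, B, H, E, C]
After 6 (swap(7, 0)): [E, I, F, A, G, B, H, D, C]
After 7 (swap(6, 3)): [E, I, F, H, G, B, A, D, C]
After 8 (swap(8, 0)): [C, I, F, H, G, B, A, D, E]
After 9 (rotate_left(5, 7, k=1)): [C, I, F, H, G, A, D, B, E]

Answer: [C, I, F, H, G, A, D, B, E]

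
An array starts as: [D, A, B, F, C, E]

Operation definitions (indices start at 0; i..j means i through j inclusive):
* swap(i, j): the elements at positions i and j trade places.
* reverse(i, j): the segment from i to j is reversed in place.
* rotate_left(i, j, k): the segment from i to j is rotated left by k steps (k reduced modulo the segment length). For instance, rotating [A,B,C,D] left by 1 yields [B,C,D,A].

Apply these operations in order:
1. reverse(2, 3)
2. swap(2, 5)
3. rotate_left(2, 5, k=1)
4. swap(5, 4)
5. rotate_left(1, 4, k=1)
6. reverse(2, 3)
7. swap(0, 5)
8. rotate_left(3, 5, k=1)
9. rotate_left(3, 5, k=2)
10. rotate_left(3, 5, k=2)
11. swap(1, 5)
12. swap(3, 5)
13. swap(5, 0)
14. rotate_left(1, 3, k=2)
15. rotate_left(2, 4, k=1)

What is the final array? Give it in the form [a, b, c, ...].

Answer: [D, B, E, C, A, F]

Derivation:
After 1 (reverse(2, 3)): [D, A, F, B, C, E]
After 2 (swap(2, 5)): [D, A, E, B, C, F]
After 3 (rotate_left(2, 5, k=1)): [D, A, B, C, F, E]
After 4 (swap(5, 4)): [D, A, B, C, E, F]
After 5 (rotate_left(1, 4, k=1)): [D, B, C, E, A, F]
After 6 (reverse(2, 3)): [D, B, E, C, A, F]
After 7 (swap(0, 5)): [F, B, E, C, A, D]
After 8 (rotate_left(3, 5, k=1)): [F, B, E, A, D, C]
After 9 (rotate_left(3, 5, k=2)): [F, B, E, C, A, D]
After 10 (rotate_left(3, 5, k=2)): [F, B, E, D, C, A]
After 11 (swap(1, 5)): [F, A, E, D, C, B]
After 12 (swap(3, 5)): [F, A, E, B, C, D]
After 13 (swap(5, 0)): [D, A, E, B, C, F]
After 14 (rotate_left(1, 3, k=2)): [D, B, A, E, C, F]
After 15 (rotate_left(2, 4, k=1)): [D, B, E, C, A, F]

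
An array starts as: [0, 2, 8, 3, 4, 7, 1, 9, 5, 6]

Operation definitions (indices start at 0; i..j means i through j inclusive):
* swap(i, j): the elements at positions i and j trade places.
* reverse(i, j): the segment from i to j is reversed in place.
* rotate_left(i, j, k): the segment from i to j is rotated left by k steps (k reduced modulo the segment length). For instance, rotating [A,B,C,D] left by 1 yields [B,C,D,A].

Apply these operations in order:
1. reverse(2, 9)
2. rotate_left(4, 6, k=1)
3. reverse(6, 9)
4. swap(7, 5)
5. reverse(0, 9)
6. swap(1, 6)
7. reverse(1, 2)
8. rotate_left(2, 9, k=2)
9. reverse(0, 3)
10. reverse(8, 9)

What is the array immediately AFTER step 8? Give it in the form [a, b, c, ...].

After 1 (reverse(2, 9)): [0, 2, 6, 5, 9, 1, 7, 4, 3, 8]
After 2 (rotate_left(4, 6, k=1)): [0, 2, 6, 5, 1, 7, 9, 4, 3, 8]
After 3 (reverse(6, 9)): [0, 2, 6, 5, 1, 7, 8, 3, 4, 9]
After 4 (swap(7, 5)): [0, 2, 6, 5, 1, 3, 8, 7, 4, 9]
After 5 (reverse(0, 9)): [9, 4, 7, 8, 3, 1, 5, 6, 2, 0]
After 6 (swap(1, 6)): [9, 5, 7, 8, 3, 1, 4, 6, 2, 0]
After 7 (reverse(1, 2)): [9, 7, 5, 8, 3, 1, 4, 6, 2, 0]
After 8 (rotate_left(2, 9, k=2)): [9, 7, 3, 1, 4, 6, 2, 0, 5, 8]

Answer: [9, 7, 3, 1, 4, 6, 2, 0, 5, 8]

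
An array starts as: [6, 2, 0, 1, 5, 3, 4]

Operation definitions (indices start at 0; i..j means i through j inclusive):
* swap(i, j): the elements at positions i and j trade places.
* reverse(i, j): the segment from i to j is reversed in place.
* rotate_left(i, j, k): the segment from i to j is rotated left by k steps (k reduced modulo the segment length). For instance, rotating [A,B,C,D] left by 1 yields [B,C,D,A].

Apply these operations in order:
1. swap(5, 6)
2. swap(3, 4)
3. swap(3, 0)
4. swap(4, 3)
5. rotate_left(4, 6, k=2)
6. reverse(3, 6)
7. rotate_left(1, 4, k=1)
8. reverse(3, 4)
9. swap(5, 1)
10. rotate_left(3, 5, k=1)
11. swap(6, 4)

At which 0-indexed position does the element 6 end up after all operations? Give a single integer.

Answer: 3

Derivation:
After 1 (swap(5, 6)): [6, 2, 0, 1, 5, 4, 3]
After 2 (swap(3, 4)): [6, 2, 0, 5, 1, 4, 3]
After 3 (swap(3, 0)): [5, 2, 0, 6, 1, 4, 3]
After 4 (swap(4, 3)): [5, 2, 0, 1, 6, 4, 3]
After 5 (rotate_left(4, 6, k=2)): [5, 2, 0, 1, 3, 6, 4]
After 6 (reverse(3, 6)): [5, 2, 0, 4, 6, 3, 1]
After 7 (rotate_left(1, 4, k=1)): [5, 0, 4, 6, 2, 3, 1]
After 8 (reverse(3, 4)): [5, 0, 4, 2, 6, 3, 1]
After 9 (swap(5, 1)): [5, 3, 4, 2, 6, 0, 1]
After 10 (rotate_left(3, 5, k=1)): [5, 3, 4, 6, 0, 2, 1]
After 11 (swap(6, 4)): [5, 3, 4, 6, 1, 2, 0]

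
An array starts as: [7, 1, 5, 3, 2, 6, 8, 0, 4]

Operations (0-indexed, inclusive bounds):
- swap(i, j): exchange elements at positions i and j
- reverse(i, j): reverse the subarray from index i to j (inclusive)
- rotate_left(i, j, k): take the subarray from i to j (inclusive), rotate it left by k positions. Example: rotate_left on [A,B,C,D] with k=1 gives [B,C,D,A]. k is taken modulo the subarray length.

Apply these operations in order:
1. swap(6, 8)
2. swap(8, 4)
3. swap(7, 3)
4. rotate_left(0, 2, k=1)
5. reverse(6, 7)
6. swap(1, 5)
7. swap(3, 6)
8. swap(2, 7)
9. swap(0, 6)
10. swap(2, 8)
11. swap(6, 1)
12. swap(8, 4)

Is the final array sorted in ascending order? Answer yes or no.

After 1 (swap(6, 8)): [7, 1, 5, 3, 2, 6, 4, 0, 8]
After 2 (swap(8, 4)): [7, 1, 5, 3, 8, 6, 4, 0, 2]
After 3 (swap(7, 3)): [7, 1, 5, 0, 8, 6, 4, 3, 2]
After 4 (rotate_left(0, 2, k=1)): [1, 5, 7, 0, 8, 6, 4, 3, 2]
After 5 (reverse(6, 7)): [1, 5, 7, 0, 8, 6, 3, 4, 2]
After 6 (swap(1, 5)): [1, 6, 7, 0, 8, 5, 3, 4, 2]
After 7 (swap(3, 6)): [1, 6, 7, 3, 8, 5, 0, 4, 2]
After 8 (swap(2, 7)): [1, 6, 4, 3, 8, 5, 0, 7, 2]
After 9 (swap(0, 6)): [0, 6, 4, 3, 8, 5, 1, 7, 2]
After 10 (swap(2, 8)): [0, 6, 2, 3, 8, 5, 1, 7, 4]
After 11 (swap(6, 1)): [0, 1, 2, 3, 8, 5, 6, 7, 4]
After 12 (swap(8, 4)): [0, 1, 2, 3, 4, 5, 6, 7, 8]

Answer: yes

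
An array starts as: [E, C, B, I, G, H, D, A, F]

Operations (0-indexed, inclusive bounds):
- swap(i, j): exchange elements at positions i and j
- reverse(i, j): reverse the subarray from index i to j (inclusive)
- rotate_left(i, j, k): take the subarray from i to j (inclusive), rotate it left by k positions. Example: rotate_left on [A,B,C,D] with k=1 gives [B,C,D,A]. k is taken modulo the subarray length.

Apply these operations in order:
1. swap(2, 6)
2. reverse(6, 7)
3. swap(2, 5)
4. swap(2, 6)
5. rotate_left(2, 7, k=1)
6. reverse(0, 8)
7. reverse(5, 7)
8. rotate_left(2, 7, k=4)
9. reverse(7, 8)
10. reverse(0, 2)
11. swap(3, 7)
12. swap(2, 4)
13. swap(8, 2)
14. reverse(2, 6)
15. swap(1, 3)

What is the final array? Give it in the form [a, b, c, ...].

Answer: [I, H, D, A, F, E, C, G, B]

Derivation:
After 1 (swap(2, 6)): [E, C, D, I, G, H, B, A, F]
After 2 (reverse(6, 7)): [E, C, D, I, G, H, A, B, F]
After 3 (swap(2, 5)): [E, C, H, I, G, D, A, B, F]
After 4 (swap(2, 6)): [E, C, A, I, G, D, H, B, F]
After 5 (rotate_left(2, 7, k=1)): [E, C, I, G, D, H, B, A, F]
After 6 (reverse(0, 8)): [F, A, B, H, D, G, I, C, E]
After 7 (reverse(5, 7)): [F, A, B, H, D, C, I, G, E]
After 8 (rotate_left(2, 7, k=4)): [F, A, I, G, B, H, D, C, E]
After 9 (reverse(7, 8)): [F, A, I, G, B, H, D, E, C]
After 10 (reverse(0, 2)): [I, A, F, G, B, H, D, E, C]
After 11 (swap(3, 7)): [I, A, F, E, B, H, D, G, C]
After 12 (swap(2, 4)): [I, A, B, E, F, H, D, G, C]
After 13 (swap(8, 2)): [I, A, C, E, F, H, D, G, B]
After 14 (reverse(2, 6)): [I, A, D, H, F, E, C, G, B]
After 15 (swap(1, 3)): [I, H, D, A, F, E, C, G, B]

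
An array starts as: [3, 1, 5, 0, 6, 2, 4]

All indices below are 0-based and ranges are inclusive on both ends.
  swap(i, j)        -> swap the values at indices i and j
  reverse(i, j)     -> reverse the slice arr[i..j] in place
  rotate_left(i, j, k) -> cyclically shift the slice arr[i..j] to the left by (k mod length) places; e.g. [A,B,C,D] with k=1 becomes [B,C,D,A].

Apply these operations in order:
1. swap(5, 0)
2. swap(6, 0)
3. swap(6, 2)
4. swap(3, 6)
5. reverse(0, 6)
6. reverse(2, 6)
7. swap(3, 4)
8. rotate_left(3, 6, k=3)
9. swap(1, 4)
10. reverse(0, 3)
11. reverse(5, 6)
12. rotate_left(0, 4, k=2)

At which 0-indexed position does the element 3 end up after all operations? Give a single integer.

After 1 (swap(5, 0)): [2, 1, 5, 0, 6, 3, 4]
After 2 (swap(6, 0)): [4, 1, 5, 0, 6, 3, 2]
After 3 (swap(6, 2)): [4, 1, 2, 0, 6, 3, 5]
After 4 (swap(3, 6)): [4, 1, 2, 5, 6, 3, 0]
After 5 (reverse(0, 6)): [0, 3, 6, 5, 2, 1, 4]
After 6 (reverse(2, 6)): [0, 3, 4, 1, 2, 5, 6]
After 7 (swap(3, 4)): [0, 3, 4, 2, 1, 5, 6]
After 8 (rotate_left(3, 6, k=3)): [0, 3, 4, 6, 2, 1, 5]
After 9 (swap(1, 4)): [0, 2, 4, 6, 3, 1, 5]
After 10 (reverse(0, 3)): [6, 4, 2, 0, 3, 1, 5]
After 11 (reverse(5, 6)): [6, 4, 2, 0, 3, 5, 1]
After 12 (rotate_left(0, 4, k=2)): [2, 0, 3, 6, 4, 5, 1]

Answer: 2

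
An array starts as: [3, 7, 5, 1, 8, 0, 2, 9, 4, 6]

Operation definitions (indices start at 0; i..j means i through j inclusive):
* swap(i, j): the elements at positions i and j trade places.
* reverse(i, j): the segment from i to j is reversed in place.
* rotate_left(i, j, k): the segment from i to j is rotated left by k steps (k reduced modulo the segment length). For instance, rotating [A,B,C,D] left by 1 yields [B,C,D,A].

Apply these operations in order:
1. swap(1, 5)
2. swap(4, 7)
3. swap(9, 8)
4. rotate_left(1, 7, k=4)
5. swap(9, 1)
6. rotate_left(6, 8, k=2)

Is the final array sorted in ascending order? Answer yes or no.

After 1 (swap(1, 5)): [3, 0, 5, 1, 8, 7, 2, 9, 4, 6]
After 2 (swap(4, 7)): [3, 0, 5, 1, 9, 7, 2, 8, 4, 6]
After 3 (swap(9, 8)): [3, 0, 5, 1, 9, 7, 2, 8, 6, 4]
After 4 (rotate_left(1, 7, k=4)): [3, 7, 2, 8, 0, 5, 1, 9, 6, 4]
After 5 (swap(9, 1)): [3, 4, 2, 8, 0, 5, 1, 9, 6, 7]
After 6 (rotate_left(6, 8, k=2)): [3, 4, 2, 8, 0, 5, 6, 1, 9, 7]

Answer: no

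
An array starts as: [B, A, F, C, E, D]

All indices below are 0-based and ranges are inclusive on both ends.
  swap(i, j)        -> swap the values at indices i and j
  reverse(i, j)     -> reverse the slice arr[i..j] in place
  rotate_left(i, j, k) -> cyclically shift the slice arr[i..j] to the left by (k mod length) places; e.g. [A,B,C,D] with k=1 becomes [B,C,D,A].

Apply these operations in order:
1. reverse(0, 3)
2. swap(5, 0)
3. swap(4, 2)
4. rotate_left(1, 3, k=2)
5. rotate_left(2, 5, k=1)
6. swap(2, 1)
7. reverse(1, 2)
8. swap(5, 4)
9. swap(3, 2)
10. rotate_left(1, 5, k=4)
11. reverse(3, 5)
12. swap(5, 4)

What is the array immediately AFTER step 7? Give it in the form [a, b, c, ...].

After 1 (reverse(0, 3)): [C, F, A, B, E, D]
After 2 (swap(5, 0)): [D, F, A, B, E, C]
After 3 (swap(4, 2)): [D, F, E, B, A, C]
After 4 (rotate_left(1, 3, k=2)): [D, B, F, E, A, C]
After 5 (rotate_left(2, 5, k=1)): [D, B, E, A, C, F]
After 6 (swap(2, 1)): [D, E, B, A, C, F]
After 7 (reverse(1, 2)): [D, B, E, A, C, F]

Answer: [D, B, E, A, C, F]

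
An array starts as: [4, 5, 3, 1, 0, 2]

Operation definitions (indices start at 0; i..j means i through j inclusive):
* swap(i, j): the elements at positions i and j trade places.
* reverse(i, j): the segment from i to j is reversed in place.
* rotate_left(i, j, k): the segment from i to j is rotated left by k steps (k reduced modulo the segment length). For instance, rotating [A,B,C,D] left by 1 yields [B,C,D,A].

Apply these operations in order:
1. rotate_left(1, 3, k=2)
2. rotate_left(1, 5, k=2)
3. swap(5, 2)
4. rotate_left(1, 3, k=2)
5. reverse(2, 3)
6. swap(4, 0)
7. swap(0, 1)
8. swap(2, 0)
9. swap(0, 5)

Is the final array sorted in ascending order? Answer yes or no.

After 1 (rotate_left(1, 3, k=2)): [4, 1, 5, 3, 0, 2]
After 2 (rotate_left(1, 5, k=2)): [4, 3, 0, 2, 1, 5]
After 3 (swap(5, 2)): [4, 3, 5, 2, 1, 0]
After 4 (rotate_left(1, 3, k=2)): [4, 2, 3, 5, 1, 0]
After 5 (reverse(2, 3)): [4, 2, 5, 3, 1, 0]
After 6 (swap(4, 0)): [1, 2, 5, 3, 4, 0]
After 7 (swap(0, 1)): [2, 1, 5, 3, 4, 0]
After 8 (swap(2, 0)): [5, 1, 2, 3, 4, 0]
After 9 (swap(0, 5)): [0, 1, 2, 3, 4, 5]

Answer: yes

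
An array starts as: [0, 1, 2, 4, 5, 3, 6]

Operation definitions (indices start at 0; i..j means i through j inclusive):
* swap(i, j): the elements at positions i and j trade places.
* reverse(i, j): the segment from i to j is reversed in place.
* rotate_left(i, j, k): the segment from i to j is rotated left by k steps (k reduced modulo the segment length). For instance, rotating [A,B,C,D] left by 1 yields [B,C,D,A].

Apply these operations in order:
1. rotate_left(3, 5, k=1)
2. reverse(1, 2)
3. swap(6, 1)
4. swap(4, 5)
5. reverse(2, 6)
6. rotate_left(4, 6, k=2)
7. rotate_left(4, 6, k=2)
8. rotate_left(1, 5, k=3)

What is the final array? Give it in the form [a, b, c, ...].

After 1 (rotate_left(3, 5, k=1)): [0, 1, 2, 5, 3, 4, 6]
After 2 (reverse(1, 2)): [0, 2, 1, 5, 3, 4, 6]
After 3 (swap(6, 1)): [0, 6, 1, 5, 3, 4, 2]
After 4 (swap(4, 5)): [0, 6, 1, 5, 4, 3, 2]
After 5 (reverse(2, 6)): [0, 6, 2, 3, 4, 5, 1]
After 6 (rotate_left(4, 6, k=2)): [0, 6, 2, 3, 1, 4, 5]
After 7 (rotate_left(4, 6, k=2)): [0, 6, 2, 3, 5, 1, 4]
After 8 (rotate_left(1, 5, k=3)): [0, 5, 1, 6, 2, 3, 4]

Answer: [0, 5, 1, 6, 2, 3, 4]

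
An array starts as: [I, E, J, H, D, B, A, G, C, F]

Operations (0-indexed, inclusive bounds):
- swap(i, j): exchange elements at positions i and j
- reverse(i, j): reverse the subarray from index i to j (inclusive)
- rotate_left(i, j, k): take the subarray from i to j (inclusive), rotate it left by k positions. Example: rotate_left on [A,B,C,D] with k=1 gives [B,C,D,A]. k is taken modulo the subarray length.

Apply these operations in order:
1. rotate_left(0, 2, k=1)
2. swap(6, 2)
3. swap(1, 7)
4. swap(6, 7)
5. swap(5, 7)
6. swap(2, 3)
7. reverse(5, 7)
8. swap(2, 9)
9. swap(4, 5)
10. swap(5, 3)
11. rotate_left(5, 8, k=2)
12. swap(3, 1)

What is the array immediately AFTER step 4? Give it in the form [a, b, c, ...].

After 1 (rotate_left(0, 2, k=1)): [E, J, I, H, D, B, A, G, C, F]
After 2 (swap(6, 2)): [E, J, A, H, D, B, I, G, C, F]
After 3 (swap(1, 7)): [E, G, A, H, D, B, I, J, C, F]
After 4 (swap(6, 7)): [E, G, A, H, D, B, J, I, C, F]

Answer: [E, G, A, H, D, B, J, I, C, F]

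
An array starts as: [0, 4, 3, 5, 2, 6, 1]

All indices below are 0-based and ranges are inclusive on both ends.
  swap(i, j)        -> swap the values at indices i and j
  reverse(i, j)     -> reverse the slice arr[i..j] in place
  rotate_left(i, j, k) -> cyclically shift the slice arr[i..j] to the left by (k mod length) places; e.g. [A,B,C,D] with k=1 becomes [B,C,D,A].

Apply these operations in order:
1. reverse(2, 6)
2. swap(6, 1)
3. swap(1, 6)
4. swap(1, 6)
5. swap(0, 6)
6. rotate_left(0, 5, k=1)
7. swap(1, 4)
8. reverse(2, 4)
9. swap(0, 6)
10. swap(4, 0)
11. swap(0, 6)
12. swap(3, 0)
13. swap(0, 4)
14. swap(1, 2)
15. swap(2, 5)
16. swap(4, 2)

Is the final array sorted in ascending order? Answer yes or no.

Answer: yes

Derivation:
After 1 (reverse(2, 6)): [0, 4, 1, 6, 2, 5, 3]
After 2 (swap(6, 1)): [0, 3, 1, 6, 2, 5, 4]
After 3 (swap(1, 6)): [0, 4, 1, 6, 2, 5, 3]
After 4 (swap(1, 6)): [0, 3, 1, 6, 2, 5, 4]
After 5 (swap(0, 6)): [4, 3, 1, 6, 2, 5, 0]
After 6 (rotate_left(0, 5, k=1)): [3, 1, 6, 2, 5, 4, 0]
After 7 (swap(1, 4)): [3, 5, 6, 2, 1, 4, 0]
After 8 (reverse(2, 4)): [3, 5, 1, 2, 6, 4, 0]
After 9 (swap(0, 6)): [0, 5, 1, 2, 6, 4, 3]
After 10 (swap(4, 0)): [6, 5, 1, 2, 0, 4, 3]
After 11 (swap(0, 6)): [3, 5, 1, 2, 0, 4, 6]
After 12 (swap(3, 0)): [2, 5, 1, 3, 0, 4, 6]
After 13 (swap(0, 4)): [0, 5, 1, 3, 2, 4, 6]
After 14 (swap(1, 2)): [0, 1, 5, 3, 2, 4, 6]
After 15 (swap(2, 5)): [0, 1, 4, 3, 2, 5, 6]
After 16 (swap(4, 2)): [0, 1, 2, 3, 4, 5, 6]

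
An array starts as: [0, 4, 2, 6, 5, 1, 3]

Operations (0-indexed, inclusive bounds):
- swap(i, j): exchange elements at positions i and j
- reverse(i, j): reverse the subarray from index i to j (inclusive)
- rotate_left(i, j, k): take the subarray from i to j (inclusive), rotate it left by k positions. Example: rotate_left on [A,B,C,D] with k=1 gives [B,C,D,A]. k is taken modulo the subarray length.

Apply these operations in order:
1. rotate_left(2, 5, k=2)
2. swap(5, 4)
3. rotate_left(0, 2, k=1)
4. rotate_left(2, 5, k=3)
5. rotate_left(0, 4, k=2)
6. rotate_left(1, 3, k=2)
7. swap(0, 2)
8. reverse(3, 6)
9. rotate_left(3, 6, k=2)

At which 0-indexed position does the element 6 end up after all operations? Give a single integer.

After 1 (rotate_left(2, 5, k=2)): [0, 4, 5, 1, 2, 6, 3]
After 2 (swap(5, 4)): [0, 4, 5, 1, 6, 2, 3]
After 3 (rotate_left(0, 2, k=1)): [4, 5, 0, 1, 6, 2, 3]
After 4 (rotate_left(2, 5, k=3)): [4, 5, 2, 0, 1, 6, 3]
After 5 (rotate_left(0, 4, k=2)): [2, 0, 1, 4, 5, 6, 3]
After 6 (rotate_left(1, 3, k=2)): [2, 4, 0, 1, 5, 6, 3]
After 7 (swap(0, 2)): [0, 4, 2, 1, 5, 6, 3]
After 8 (reverse(3, 6)): [0, 4, 2, 3, 6, 5, 1]
After 9 (rotate_left(3, 6, k=2)): [0, 4, 2, 5, 1, 3, 6]

Answer: 6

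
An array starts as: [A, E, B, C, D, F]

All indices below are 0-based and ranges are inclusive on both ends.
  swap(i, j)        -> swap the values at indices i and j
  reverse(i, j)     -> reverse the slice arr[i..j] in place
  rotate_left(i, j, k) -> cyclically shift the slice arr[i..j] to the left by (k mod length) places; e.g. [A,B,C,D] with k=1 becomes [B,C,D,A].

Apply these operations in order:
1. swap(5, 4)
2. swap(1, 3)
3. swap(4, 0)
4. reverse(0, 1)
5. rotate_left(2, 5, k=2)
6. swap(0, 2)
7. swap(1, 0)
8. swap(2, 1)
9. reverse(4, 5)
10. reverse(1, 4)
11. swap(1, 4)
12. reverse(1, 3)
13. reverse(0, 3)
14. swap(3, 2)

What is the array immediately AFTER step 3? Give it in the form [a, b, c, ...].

After 1 (swap(5, 4)): [A, E, B, C, F, D]
After 2 (swap(1, 3)): [A, C, B, E, F, D]
After 3 (swap(4, 0)): [F, C, B, E, A, D]

Answer: [F, C, B, E, A, D]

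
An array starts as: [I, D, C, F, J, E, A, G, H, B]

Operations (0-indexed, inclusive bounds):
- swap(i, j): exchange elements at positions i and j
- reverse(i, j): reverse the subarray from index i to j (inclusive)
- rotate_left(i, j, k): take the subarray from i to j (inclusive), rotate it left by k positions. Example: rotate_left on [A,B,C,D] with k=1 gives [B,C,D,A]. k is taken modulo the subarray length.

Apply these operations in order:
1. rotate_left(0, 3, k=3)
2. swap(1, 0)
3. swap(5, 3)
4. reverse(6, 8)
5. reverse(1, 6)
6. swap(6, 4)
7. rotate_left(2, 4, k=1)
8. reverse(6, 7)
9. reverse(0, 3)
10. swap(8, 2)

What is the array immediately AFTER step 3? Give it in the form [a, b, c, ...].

Answer: [I, F, D, E, J, C, A, G, H, B]

Derivation:
After 1 (rotate_left(0, 3, k=3)): [F, I, D, C, J, E, A, G, H, B]
After 2 (swap(1, 0)): [I, F, D, C, J, E, A, G, H, B]
After 3 (swap(5, 3)): [I, F, D, E, J, C, A, G, H, B]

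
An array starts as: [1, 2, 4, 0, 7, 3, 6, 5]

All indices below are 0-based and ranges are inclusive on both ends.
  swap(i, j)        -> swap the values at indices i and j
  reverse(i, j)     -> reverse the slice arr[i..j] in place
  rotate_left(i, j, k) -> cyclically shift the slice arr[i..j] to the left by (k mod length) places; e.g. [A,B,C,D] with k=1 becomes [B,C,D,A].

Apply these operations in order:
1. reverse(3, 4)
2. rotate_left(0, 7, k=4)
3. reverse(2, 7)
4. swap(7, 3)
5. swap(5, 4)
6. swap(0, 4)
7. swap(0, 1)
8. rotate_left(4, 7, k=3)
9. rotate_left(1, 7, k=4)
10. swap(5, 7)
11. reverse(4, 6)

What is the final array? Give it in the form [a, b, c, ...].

Answer: [3, 0, 2, 5, 6, 4, 1, 7]

Derivation:
After 1 (reverse(3, 4)): [1, 2, 4, 7, 0, 3, 6, 5]
After 2 (rotate_left(0, 7, k=4)): [0, 3, 6, 5, 1, 2, 4, 7]
After 3 (reverse(2, 7)): [0, 3, 7, 4, 2, 1, 5, 6]
After 4 (swap(7, 3)): [0, 3, 7, 6, 2, 1, 5, 4]
After 5 (swap(5, 4)): [0, 3, 7, 6, 1, 2, 5, 4]
After 6 (swap(0, 4)): [1, 3, 7, 6, 0, 2, 5, 4]
After 7 (swap(0, 1)): [3, 1, 7, 6, 0, 2, 5, 4]
After 8 (rotate_left(4, 7, k=3)): [3, 1, 7, 6, 4, 0, 2, 5]
After 9 (rotate_left(1, 7, k=4)): [3, 0, 2, 5, 1, 7, 6, 4]
After 10 (swap(5, 7)): [3, 0, 2, 5, 1, 4, 6, 7]
After 11 (reverse(4, 6)): [3, 0, 2, 5, 6, 4, 1, 7]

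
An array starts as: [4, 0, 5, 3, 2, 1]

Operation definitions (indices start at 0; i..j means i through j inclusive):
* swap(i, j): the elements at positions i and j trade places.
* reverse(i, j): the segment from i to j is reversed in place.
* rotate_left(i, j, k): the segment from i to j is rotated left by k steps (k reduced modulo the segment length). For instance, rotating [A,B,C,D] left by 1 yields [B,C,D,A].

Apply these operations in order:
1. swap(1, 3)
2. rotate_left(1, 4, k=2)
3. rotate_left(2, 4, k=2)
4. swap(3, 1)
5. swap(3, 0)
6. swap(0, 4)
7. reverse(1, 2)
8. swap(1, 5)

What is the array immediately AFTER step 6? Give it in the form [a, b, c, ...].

After 1 (swap(1, 3)): [4, 3, 5, 0, 2, 1]
After 2 (rotate_left(1, 4, k=2)): [4, 0, 2, 3, 5, 1]
After 3 (rotate_left(2, 4, k=2)): [4, 0, 5, 2, 3, 1]
After 4 (swap(3, 1)): [4, 2, 5, 0, 3, 1]
After 5 (swap(3, 0)): [0, 2, 5, 4, 3, 1]
After 6 (swap(0, 4)): [3, 2, 5, 4, 0, 1]

Answer: [3, 2, 5, 4, 0, 1]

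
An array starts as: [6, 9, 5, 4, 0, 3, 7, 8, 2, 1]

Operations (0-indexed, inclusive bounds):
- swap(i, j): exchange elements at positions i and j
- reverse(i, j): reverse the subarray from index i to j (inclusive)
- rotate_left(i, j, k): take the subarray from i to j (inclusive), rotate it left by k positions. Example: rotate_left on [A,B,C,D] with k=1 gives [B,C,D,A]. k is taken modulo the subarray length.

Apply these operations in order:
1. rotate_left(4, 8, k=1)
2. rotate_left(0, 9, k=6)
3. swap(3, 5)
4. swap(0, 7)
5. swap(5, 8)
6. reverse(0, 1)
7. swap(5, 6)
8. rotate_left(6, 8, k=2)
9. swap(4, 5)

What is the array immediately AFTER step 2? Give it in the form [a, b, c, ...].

After 1 (rotate_left(4, 8, k=1)): [6, 9, 5, 4, 3, 7, 8, 2, 0, 1]
After 2 (rotate_left(0, 9, k=6)): [8, 2, 0, 1, 6, 9, 5, 4, 3, 7]

Answer: [8, 2, 0, 1, 6, 9, 5, 4, 3, 7]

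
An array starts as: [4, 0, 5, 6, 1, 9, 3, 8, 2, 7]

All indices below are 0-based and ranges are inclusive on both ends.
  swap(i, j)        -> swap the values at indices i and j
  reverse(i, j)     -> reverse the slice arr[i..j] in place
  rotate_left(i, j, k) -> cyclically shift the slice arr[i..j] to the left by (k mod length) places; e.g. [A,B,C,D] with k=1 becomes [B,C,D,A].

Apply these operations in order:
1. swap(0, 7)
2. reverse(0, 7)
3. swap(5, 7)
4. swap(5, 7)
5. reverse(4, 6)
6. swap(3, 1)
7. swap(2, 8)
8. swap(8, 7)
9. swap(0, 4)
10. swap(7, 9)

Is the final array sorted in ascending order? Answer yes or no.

Answer: yes

Derivation:
After 1 (swap(0, 7)): [8, 0, 5, 6, 1, 9, 3, 4, 2, 7]
After 2 (reverse(0, 7)): [4, 3, 9, 1, 6, 5, 0, 8, 2, 7]
After 3 (swap(5, 7)): [4, 3, 9, 1, 6, 8, 0, 5, 2, 7]
After 4 (swap(5, 7)): [4, 3, 9, 1, 6, 5, 0, 8, 2, 7]
After 5 (reverse(4, 6)): [4, 3, 9, 1, 0, 5, 6, 8, 2, 7]
After 6 (swap(3, 1)): [4, 1, 9, 3, 0, 5, 6, 8, 2, 7]
After 7 (swap(2, 8)): [4, 1, 2, 3, 0, 5, 6, 8, 9, 7]
After 8 (swap(8, 7)): [4, 1, 2, 3, 0, 5, 6, 9, 8, 7]
After 9 (swap(0, 4)): [0, 1, 2, 3, 4, 5, 6, 9, 8, 7]
After 10 (swap(7, 9)): [0, 1, 2, 3, 4, 5, 6, 7, 8, 9]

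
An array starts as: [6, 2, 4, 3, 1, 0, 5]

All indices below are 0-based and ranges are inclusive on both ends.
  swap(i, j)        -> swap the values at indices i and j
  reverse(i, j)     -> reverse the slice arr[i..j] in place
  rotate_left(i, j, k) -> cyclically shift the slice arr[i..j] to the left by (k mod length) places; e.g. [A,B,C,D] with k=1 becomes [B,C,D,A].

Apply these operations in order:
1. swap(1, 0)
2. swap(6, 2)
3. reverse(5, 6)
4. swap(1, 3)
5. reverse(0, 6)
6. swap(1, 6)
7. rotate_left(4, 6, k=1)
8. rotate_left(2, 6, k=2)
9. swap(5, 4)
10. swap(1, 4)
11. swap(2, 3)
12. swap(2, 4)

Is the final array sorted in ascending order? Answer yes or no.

After 1 (swap(1, 0)): [2, 6, 4, 3, 1, 0, 5]
After 2 (swap(6, 2)): [2, 6, 5, 3, 1, 0, 4]
After 3 (reverse(5, 6)): [2, 6, 5, 3, 1, 4, 0]
After 4 (swap(1, 3)): [2, 3, 5, 6, 1, 4, 0]
After 5 (reverse(0, 6)): [0, 4, 1, 6, 5, 3, 2]
After 6 (swap(1, 6)): [0, 2, 1, 6, 5, 3, 4]
After 7 (rotate_left(4, 6, k=1)): [0, 2, 1, 6, 3, 4, 5]
After 8 (rotate_left(2, 6, k=2)): [0, 2, 3, 4, 5, 1, 6]
After 9 (swap(5, 4)): [0, 2, 3, 4, 1, 5, 6]
After 10 (swap(1, 4)): [0, 1, 3, 4, 2, 5, 6]
After 11 (swap(2, 3)): [0, 1, 4, 3, 2, 5, 6]
After 12 (swap(2, 4)): [0, 1, 2, 3, 4, 5, 6]

Answer: yes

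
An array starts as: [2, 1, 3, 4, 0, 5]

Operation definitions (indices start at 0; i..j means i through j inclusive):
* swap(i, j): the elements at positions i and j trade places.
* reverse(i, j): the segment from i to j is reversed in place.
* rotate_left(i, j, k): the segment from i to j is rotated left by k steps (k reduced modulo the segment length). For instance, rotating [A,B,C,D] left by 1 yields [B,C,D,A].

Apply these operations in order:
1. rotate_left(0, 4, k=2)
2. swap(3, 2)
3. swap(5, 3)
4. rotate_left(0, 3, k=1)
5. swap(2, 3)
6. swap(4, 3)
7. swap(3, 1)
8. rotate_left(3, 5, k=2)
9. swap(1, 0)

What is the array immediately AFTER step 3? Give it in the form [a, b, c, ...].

After 1 (rotate_left(0, 4, k=2)): [3, 4, 0, 2, 1, 5]
After 2 (swap(3, 2)): [3, 4, 2, 0, 1, 5]
After 3 (swap(5, 3)): [3, 4, 2, 5, 1, 0]

Answer: [3, 4, 2, 5, 1, 0]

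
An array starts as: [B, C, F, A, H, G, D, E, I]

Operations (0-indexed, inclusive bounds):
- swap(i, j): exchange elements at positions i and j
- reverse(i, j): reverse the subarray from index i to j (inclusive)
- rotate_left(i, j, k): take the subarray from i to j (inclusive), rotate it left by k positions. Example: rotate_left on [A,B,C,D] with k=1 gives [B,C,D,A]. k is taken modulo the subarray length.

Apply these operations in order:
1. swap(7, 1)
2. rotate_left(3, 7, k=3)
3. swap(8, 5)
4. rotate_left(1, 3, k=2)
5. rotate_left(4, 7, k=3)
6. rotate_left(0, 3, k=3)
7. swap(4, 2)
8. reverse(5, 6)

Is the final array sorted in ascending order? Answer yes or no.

Answer: no

Derivation:
After 1 (swap(7, 1)): [B, E, F, A, H, G, D, C, I]
After 2 (rotate_left(3, 7, k=3)): [B, E, F, D, C, A, H, G, I]
After 3 (swap(8, 5)): [B, E, F, D, C, I, H, G, A]
After 4 (rotate_left(1, 3, k=2)): [B, D, E, F, C, I, H, G, A]
After 5 (rotate_left(4, 7, k=3)): [B, D, E, F, G, C, I, H, A]
After 6 (rotate_left(0, 3, k=3)): [F, B, D, E, G, C, I, H, A]
After 7 (swap(4, 2)): [F, B, G, E, D, C, I, H, A]
After 8 (reverse(5, 6)): [F, B, G, E, D, I, C, H, A]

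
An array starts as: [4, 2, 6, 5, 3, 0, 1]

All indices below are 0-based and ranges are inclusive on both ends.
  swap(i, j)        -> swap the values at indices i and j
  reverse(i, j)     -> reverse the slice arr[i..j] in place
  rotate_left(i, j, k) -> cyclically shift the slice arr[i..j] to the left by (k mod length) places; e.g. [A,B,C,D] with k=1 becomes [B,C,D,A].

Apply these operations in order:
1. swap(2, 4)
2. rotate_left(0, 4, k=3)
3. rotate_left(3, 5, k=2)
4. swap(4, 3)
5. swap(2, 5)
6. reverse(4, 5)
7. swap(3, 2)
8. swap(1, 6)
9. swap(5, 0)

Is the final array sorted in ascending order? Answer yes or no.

After 1 (swap(2, 4)): [4, 2, 3, 5, 6, 0, 1]
After 2 (rotate_left(0, 4, k=3)): [5, 6, 4, 2, 3, 0, 1]
After 3 (rotate_left(3, 5, k=2)): [5, 6, 4, 0, 2, 3, 1]
After 4 (swap(4, 3)): [5, 6, 4, 2, 0, 3, 1]
After 5 (swap(2, 5)): [5, 6, 3, 2, 0, 4, 1]
After 6 (reverse(4, 5)): [5, 6, 3, 2, 4, 0, 1]
After 7 (swap(3, 2)): [5, 6, 2, 3, 4, 0, 1]
After 8 (swap(1, 6)): [5, 1, 2, 3, 4, 0, 6]
After 9 (swap(5, 0)): [0, 1, 2, 3, 4, 5, 6]

Answer: yes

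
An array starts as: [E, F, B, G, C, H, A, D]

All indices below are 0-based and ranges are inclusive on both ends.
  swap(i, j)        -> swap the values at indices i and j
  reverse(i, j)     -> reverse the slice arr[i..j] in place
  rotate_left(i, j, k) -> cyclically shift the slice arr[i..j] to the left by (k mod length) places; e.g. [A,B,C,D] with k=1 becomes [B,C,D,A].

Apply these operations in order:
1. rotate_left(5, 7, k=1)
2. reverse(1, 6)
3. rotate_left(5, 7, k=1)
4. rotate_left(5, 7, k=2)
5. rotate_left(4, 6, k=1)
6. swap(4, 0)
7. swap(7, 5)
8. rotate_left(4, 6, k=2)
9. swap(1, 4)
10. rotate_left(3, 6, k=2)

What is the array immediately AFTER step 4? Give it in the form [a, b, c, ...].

After 1 (rotate_left(5, 7, k=1)): [E, F, B, G, C, A, D, H]
After 2 (reverse(1, 6)): [E, D, A, C, G, B, F, H]
After 3 (rotate_left(5, 7, k=1)): [E, D, A, C, G, F, H, B]
After 4 (rotate_left(5, 7, k=2)): [E, D, A, C, G, B, F, H]

Answer: [E, D, A, C, G, B, F, H]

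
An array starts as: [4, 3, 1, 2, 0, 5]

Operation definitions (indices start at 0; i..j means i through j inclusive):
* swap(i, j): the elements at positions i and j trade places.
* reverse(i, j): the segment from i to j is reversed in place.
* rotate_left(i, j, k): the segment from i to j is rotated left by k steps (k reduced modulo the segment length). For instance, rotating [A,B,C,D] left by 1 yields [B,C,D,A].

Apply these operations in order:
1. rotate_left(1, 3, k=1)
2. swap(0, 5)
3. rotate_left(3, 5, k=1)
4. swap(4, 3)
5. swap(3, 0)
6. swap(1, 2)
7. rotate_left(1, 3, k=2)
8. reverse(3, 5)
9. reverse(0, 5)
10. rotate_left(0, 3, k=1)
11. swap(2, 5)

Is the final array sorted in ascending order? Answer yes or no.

After 1 (rotate_left(1, 3, k=1)): [4, 1, 2, 3, 0, 5]
After 2 (swap(0, 5)): [5, 1, 2, 3, 0, 4]
After 3 (rotate_left(3, 5, k=1)): [5, 1, 2, 0, 4, 3]
After 4 (swap(4, 3)): [5, 1, 2, 4, 0, 3]
After 5 (swap(3, 0)): [4, 1, 2, 5, 0, 3]
After 6 (swap(1, 2)): [4, 2, 1, 5, 0, 3]
After 7 (rotate_left(1, 3, k=2)): [4, 5, 2, 1, 0, 3]
After 8 (reverse(3, 5)): [4, 5, 2, 3, 0, 1]
After 9 (reverse(0, 5)): [1, 0, 3, 2, 5, 4]
After 10 (rotate_left(0, 3, k=1)): [0, 3, 2, 1, 5, 4]
After 11 (swap(2, 5)): [0, 3, 4, 1, 5, 2]

Answer: no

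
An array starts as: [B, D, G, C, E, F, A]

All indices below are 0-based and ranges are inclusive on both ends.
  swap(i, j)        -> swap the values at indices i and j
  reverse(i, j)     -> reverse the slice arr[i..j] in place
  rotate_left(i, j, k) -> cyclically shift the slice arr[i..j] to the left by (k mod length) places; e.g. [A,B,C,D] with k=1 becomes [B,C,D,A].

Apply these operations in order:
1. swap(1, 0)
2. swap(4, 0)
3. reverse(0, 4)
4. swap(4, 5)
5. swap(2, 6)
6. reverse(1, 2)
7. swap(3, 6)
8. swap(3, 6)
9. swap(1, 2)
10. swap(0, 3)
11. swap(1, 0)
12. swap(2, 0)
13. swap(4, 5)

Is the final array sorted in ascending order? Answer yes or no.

Answer: yes

Derivation:
After 1 (swap(1, 0)): [D, B, G, C, E, F, A]
After 2 (swap(4, 0)): [E, B, G, C, D, F, A]
After 3 (reverse(0, 4)): [D, C, G, B, E, F, A]
After 4 (swap(4, 5)): [D, C, G, B, F, E, A]
After 5 (swap(2, 6)): [D, C, A, B, F, E, G]
After 6 (reverse(1, 2)): [D, A, C, B, F, E, G]
After 7 (swap(3, 6)): [D, A, C, G, F, E, B]
After 8 (swap(3, 6)): [D, A, C, B, F, E, G]
After 9 (swap(1, 2)): [D, C, A, B, F, E, G]
After 10 (swap(0, 3)): [B, C, A, D, F, E, G]
After 11 (swap(1, 0)): [C, B, A, D, F, E, G]
After 12 (swap(2, 0)): [A, B, C, D, F, E, G]
After 13 (swap(4, 5)): [A, B, C, D, E, F, G]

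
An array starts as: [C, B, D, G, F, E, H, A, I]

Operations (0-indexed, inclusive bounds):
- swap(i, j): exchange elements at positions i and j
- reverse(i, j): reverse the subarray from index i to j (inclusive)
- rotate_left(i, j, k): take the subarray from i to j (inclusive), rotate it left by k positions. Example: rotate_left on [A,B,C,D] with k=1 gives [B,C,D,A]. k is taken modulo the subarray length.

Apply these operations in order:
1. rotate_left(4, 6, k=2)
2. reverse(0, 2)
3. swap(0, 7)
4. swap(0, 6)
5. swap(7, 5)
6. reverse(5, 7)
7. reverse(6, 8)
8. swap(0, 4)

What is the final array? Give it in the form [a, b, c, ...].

Answer: [H, B, C, G, E, F, I, D, A]

Derivation:
After 1 (rotate_left(4, 6, k=2)): [C, B, D, G, H, F, E, A, I]
After 2 (reverse(0, 2)): [D, B, C, G, H, F, E, A, I]
After 3 (swap(0, 7)): [A, B, C, G, H, F, E, D, I]
After 4 (swap(0, 6)): [E, B, C, G, H, F, A, D, I]
After 5 (swap(7, 5)): [E, B, C, G, H, D, A, F, I]
After 6 (reverse(5, 7)): [E, B, C, G, H, F, A, D, I]
After 7 (reverse(6, 8)): [E, B, C, G, H, F, I, D, A]
After 8 (swap(0, 4)): [H, B, C, G, E, F, I, D, A]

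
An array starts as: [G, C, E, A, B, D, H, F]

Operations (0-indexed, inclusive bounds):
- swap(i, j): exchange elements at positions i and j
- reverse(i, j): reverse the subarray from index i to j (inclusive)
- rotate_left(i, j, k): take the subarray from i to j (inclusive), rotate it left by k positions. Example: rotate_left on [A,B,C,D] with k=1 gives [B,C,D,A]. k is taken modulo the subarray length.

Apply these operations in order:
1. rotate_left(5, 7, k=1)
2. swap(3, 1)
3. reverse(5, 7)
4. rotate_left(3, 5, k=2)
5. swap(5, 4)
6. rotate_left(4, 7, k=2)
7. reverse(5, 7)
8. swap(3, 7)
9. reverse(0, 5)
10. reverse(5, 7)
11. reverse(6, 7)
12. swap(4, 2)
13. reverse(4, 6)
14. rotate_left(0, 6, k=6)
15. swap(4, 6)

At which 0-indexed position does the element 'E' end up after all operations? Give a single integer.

After 1 (rotate_left(5, 7, k=1)): [G, C, E, A, B, H, F, D]
After 2 (swap(3, 1)): [G, A, E, C, B, H, F, D]
After 3 (reverse(5, 7)): [G, A, E, C, B, D, F, H]
After 4 (rotate_left(3, 5, k=2)): [G, A, E, D, C, B, F, H]
After 5 (swap(5, 4)): [G, A, E, D, B, C, F, H]
After 6 (rotate_left(4, 7, k=2)): [G, A, E, D, F, H, B, C]
After 7 (reverse(5, 7)): [G, A, E, D, F, C, B, H]
After 8 (swap(3, 7)): [G, A, E, H, F, C, B, D]
After 9 (reverse(0, 5)): [C, F, H, E, A, G, B, D]
After 10 (reverse(5, 7)): [C, F, H, E, A, D, B, G]
After 11 (reverse(6, 7)): [C, F, H, E, A, D, G, B]
After 12 (swap(4, 2)): [C, F, A, E, H, D, G, B]
After 13 (reverse(4, 6)): [C, F, A, E, G, D, H, B]
After 14 (rotate_left(0, 6, k=6)): [H, C, F, A, E, G, D, B]
After 15 (swap(4, 6)): [H, C, F, A, D, G, E, B]

Answer: 6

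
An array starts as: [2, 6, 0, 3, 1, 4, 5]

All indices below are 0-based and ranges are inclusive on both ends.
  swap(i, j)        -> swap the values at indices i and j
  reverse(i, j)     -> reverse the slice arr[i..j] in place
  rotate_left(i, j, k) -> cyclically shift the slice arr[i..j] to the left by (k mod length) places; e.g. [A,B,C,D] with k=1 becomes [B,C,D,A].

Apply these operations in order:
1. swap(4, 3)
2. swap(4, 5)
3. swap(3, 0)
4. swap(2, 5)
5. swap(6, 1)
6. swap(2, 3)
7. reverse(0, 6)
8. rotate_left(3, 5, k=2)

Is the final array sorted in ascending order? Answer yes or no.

After 1 (swap(4, 3)): [2, 6, 0, 1, 3, 4, 5]
After 2 (swap(4, 5)): [2, 6, 0, 1, 4, 3, 5]
After 3 (swap(3, 0)): [1, 6, 0, 2, 4, 3, 5]
After 4 (swap(2, 5)): [1, 6, 3, 2, 4, 0, 5]
After 5 (swap(6, 1)): [1, 5, 3, 2, 4, 0, 6]
After 6 (swap(2, 3)): [1, 5, 2, 3, 4, 0, 6]
After 7 (reverse(0, 6)): [6, 0, 4, 3, 2, 5, 1]
After 8 (rotate_left(3, 5, k=2)): [6, 0, 4, 5, 3, 2, 1]

Answer: no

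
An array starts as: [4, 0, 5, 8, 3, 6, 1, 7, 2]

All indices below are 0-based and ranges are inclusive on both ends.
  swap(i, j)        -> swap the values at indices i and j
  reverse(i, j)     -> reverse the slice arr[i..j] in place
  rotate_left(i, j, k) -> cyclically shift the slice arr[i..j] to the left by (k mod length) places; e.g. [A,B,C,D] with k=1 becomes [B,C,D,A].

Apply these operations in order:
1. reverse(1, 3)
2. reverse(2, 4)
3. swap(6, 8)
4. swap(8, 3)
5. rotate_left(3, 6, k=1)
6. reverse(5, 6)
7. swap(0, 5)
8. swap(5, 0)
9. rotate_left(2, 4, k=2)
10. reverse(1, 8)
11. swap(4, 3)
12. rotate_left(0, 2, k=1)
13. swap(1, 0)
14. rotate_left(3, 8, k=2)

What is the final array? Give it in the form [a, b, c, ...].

After 1 (reverse(1, 3)): [4, 8, 5, 0, 3, 6, 1, 7, 2]
After 2 (reverse(2, 4)): [4, 8, 3, 0, 5, 6, 1, 7, 2]
After 3 (swap(6, 8)): [4, 8, 3, 0, 5, 6, 2, 7, 1]
After 4 (swap(8, 3)): [4, 8, 3, 1, 5, 6, 2, 7, 0]
After 5 (rotate_left(3, 6, k=1)): [4, 8, 3, 5, 6, 2, 1, 7, 0]
After 6 (reverse(5, 6)): [4, 8, 3, 5, 6, 1, 2, 7, 0]
After 7 (swap(0, 5)): [1, 8, 3, 5, 6, 4, 2, 7, 0]
After 8 (swap(5, 0)): [4, 8, 3, 5, 6, 1, 2, 7, 0]
After 9 (rotate_left(2, 4, k=2)): [4, 8, 6, 3, 5, 1, 2, 7, 0]
After 10 (reverse(1, 8)): [4, 0, 7, 2, 1, 5, 3, 6, 8]
After 11 (swap(4, 3)): [4, 0, 7, 1, 2, 5, 3, 6, 8]
After 12 (rotate_left(0, 2, k=1)): [0, 7, 4, 1, 2, 5, 3, 6, 8]
After 13 (swap(1, 0)): [7, 0, 4, 1, 2, 5, 3, 6, 8]
After 14 (rotate_left(3, 8, k=2)): [7, 0, 4, 5, 3, 6, 8, 1, 2]

Answer: [7, 0, 4, 5, 3, 6, 8, 1, 2]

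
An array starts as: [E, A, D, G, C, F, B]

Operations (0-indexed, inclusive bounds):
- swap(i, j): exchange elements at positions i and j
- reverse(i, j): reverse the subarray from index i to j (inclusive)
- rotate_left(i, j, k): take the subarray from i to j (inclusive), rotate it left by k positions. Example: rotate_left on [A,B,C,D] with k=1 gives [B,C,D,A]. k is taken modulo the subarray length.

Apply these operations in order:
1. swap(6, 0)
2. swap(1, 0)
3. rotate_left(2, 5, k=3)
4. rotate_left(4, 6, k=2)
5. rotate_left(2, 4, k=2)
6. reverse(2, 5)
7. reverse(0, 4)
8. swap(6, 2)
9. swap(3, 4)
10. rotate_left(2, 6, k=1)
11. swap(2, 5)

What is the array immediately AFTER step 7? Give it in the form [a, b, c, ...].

After 1 (swap(6, 0)): [B, A, D, G, C, F, E]
After 2 (swap(1, 0)): [A, B, D, G, C, F, E]
After 3 (rotate_left(2, 5, k=3)): [A, B, F, D, G, C, E]
After 4 (rotate_left(4, 6, k=2)): [A, B, F, D, E, G, C]
After 5 (rotate_left(2, 4, k=2)): [A, B, E, F, D, G, C]
After 6 (reverse(2, 5)): [A, B, G, D, F, E, C]
After 7 (reverse(0, 4)): [F, D, G, B, A, E, C]

Answer: [F, D, G, B, A, E, C]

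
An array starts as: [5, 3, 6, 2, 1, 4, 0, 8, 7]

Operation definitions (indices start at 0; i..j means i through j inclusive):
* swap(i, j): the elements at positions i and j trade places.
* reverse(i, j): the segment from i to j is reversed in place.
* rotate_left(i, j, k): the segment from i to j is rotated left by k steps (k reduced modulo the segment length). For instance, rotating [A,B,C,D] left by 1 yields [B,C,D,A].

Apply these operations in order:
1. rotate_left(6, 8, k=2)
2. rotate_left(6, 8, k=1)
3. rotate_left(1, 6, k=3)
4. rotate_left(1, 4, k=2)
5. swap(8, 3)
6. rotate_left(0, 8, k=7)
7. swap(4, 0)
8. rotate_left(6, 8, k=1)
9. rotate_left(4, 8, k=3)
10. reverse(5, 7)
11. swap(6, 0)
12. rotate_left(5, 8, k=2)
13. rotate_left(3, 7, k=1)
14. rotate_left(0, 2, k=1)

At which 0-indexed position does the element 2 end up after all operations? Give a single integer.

Answer: 3

Derivation:
After 1 (rotate_left(6, 8, k=2)): [5, 3, 6, 2, 1, 4, 7, 0, 8]
After 2 (rotate_left(6, 8, k=1)): [5, 3, 6, 2, 1, 4, 0, 8, 7]
After 3 (rotate_left(1, 6, k=3)): [5, 1, 4, 0, 3, 6, 2, 8, 7]
After 4 (rotate_left(1, 4, k=2)): [5, 0, 3, 1, 4, 6, 2, 8, 7]
After 5 (swap(8, 3)): [5, 0, 3, 7, 4, 6, 2, 8, 1]
After 6 (rotate_left(0, 8, k=7)): [8, 1, 5, 0, 3, 7, 4, 6, 2]
After 7 (swap(4, 0)): [3, 1, 5, 0, 8, 7, 4, 6, 2]
After 8 (rotate_left(6, 8, k=1)): [3, 1, 5, 0, 8, 7, 6, 2, 4]
After 9 (rotate_left(4, 8, k=3)): [3, 1, 5, 0, 2, 4, 8, 7, 6]
After 10 (reverse(5, 7)): [3, 1, 5, 0, 2, 7, 8, 4, 6]
After 11 (swap(6, 0)): [8, 1, 5, 0, 2, 7, 3, 4, 6]
After 12 (rotate_left(5, 8, k=2)): [8, 1, 5, 0, 2, 4, 6, 7, 3]
After 13 (rotate_left(3, 7, k=1)): [8, 1, 5, 2, 4, 6, 7, 0, 3]
After 14 (rotate_left(0, 2, k=1)): [1, 5, 8, 2, 4, 6, 7, 0, 3]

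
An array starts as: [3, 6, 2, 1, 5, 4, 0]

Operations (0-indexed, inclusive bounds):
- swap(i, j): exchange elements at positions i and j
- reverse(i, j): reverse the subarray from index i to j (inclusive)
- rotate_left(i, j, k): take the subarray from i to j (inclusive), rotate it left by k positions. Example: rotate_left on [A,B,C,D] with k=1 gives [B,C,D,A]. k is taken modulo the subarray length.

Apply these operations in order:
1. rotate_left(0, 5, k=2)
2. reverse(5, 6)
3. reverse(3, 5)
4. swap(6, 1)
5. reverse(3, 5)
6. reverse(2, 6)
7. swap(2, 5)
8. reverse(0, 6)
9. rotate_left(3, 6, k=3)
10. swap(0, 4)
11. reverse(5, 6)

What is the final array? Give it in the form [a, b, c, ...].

Answer: [0, 1, 3, 2, 5, 6, 4]

Derivation:
After 1 (rotate_left(0, 5, k=2)): [2, 1, 5, 4, 3, 6, 0]
After 2 (reverse(5, 6)): [2, 1, 5, 4, 3, 0, 6]
After 3 (reverse(3, 5)): [2, 1, 5, 0, 3, 4, 6]
After 4 (swap(6, 1)): [2, 6, 5, 0, 3, 4, 1]
After 5 (reverse(3, 5)): [2, 6, 5, 4, 3, 0, 1]
After 6 (reverse(2, 6)): [2, 6, 1, 0, 3, 4, 5]
After 7 (swap(2, 5)): [2, 6, 4, 0, 3, 1, 5]
After 8 (reverse(0, 6)): [5, 1, 3, 0, 4, 6, 2]
After 9 (rotate_left(3, 6, k=3)): [5, 1, 3, 2, 0, 4, 6]
After 10 (swap(0, 4)): [0, 1, 3, 2, 5, 4, 6]
After 11 (reverse(5, 6)): [0, 1, 3, 2, 5, 6, 4]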